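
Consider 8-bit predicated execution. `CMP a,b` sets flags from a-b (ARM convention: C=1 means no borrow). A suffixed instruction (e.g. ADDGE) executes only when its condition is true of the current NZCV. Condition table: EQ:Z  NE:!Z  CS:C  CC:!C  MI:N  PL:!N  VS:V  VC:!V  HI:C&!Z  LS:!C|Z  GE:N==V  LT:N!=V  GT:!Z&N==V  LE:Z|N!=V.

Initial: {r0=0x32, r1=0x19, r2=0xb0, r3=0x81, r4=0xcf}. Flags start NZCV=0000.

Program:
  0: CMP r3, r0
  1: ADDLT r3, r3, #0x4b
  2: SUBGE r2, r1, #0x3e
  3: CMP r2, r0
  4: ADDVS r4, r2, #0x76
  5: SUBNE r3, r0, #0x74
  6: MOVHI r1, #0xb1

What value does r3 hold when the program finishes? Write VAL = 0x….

0: ✓ CMP  NZCV=0011
1: ✓ ADDLT  r3←0xcc
2: · SUBGE
3: ✓ CMP  NZCV=0011
4: ✓ ADDVS  r4←0x26
5: ✓ SUBNE  r3←0xbe
6: ✓ MOVHI  r1←0xb1

VAL = 0xbe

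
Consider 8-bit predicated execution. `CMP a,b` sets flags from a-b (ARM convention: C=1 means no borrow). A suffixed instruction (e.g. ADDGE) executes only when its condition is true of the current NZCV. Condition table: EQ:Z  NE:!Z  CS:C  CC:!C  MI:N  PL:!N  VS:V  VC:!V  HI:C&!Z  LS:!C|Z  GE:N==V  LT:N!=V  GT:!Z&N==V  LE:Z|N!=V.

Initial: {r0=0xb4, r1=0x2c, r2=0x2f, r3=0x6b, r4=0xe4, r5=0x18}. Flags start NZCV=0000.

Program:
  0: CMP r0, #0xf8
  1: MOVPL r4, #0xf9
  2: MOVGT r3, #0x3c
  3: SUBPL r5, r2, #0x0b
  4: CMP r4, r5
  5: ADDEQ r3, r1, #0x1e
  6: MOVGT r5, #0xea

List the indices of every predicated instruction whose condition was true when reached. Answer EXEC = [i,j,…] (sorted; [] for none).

EXEC = []

[0] flags=1000 → (cmp)
[1] flags=1000 PL?F → skip
[2] flags=1000 GT?F → skip
[3] flags=1000 PL?F → skip
[4] flags=1010 → (cmp)
[5] flags=1010 EQ?F → skip
[6] flags=1010 GT?F → skip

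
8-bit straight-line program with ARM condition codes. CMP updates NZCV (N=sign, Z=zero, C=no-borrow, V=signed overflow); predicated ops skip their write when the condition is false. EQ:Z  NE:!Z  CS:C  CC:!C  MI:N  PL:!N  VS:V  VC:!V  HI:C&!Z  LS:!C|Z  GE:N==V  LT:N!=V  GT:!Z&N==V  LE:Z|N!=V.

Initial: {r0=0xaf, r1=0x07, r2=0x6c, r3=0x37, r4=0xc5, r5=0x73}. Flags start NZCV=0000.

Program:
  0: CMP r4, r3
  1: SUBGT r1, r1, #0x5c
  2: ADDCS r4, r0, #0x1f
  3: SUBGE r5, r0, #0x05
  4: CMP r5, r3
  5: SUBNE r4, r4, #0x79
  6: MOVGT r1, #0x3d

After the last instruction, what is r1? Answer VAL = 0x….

0: ✓ CMP  NZCV=1010
1: · SUBGT
2: ✓ ADDCS  r4←0xce
3: · SUBGE
4: ✓ CMP  NZCV=0010
5: ✓ SUBNE  r4←0x55
6: ✓ MOVGT  r1←0x3d

VAL = 0x3d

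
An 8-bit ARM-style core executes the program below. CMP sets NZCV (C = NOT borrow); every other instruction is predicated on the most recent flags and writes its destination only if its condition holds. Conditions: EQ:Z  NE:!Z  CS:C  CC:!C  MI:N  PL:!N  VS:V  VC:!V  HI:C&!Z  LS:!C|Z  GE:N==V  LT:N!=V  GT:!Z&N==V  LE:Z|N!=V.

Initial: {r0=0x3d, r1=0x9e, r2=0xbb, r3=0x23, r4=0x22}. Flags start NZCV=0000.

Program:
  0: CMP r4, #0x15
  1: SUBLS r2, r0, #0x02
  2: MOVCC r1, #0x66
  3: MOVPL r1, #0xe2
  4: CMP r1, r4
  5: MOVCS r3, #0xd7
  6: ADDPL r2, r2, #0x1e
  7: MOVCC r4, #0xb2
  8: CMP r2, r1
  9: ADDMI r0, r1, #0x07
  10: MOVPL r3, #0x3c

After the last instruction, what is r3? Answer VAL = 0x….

VAL = 0xd7

[0] flags=0010 → (cmp)
[1] flags=0010 LS?F → skip
[2] flags=0010 CC?F → skip
[3] flags=0010 PL?T → r1=0xe2
[4] flags=1010 → (cmp)
[5] flags=1010 CS?T → r3=0xd7
[6] flags=1010 PL?F → skip
[7] flags=1010 CC?F → skip
[8] flags=1000 → (cmp)
[9] flags=1000 MI?T → r0=0xe9
[10] flags=1000 PL?F → skip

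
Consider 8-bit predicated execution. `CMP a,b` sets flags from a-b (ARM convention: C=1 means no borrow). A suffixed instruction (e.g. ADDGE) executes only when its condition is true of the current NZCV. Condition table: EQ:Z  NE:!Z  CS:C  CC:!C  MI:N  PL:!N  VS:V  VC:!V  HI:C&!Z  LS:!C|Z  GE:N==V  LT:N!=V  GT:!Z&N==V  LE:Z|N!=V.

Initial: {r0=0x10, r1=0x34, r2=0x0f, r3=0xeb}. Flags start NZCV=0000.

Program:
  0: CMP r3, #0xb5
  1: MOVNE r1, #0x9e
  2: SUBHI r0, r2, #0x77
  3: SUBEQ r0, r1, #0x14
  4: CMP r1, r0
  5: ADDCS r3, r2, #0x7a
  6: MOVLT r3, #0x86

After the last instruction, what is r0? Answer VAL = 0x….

[0] flags=0010 → (cmp)
[1] flags=0010 NE?T → r1=0x9e
[2] flags=0010 HI?T → r0=0x98
[3] flags=0010 EQ?F → skip
[4] flags=0010 → (cmp)
[5] flags=0010 CS?T → r3=0x89
[6] flags=0010 LT?F → skip

VAL = 0x98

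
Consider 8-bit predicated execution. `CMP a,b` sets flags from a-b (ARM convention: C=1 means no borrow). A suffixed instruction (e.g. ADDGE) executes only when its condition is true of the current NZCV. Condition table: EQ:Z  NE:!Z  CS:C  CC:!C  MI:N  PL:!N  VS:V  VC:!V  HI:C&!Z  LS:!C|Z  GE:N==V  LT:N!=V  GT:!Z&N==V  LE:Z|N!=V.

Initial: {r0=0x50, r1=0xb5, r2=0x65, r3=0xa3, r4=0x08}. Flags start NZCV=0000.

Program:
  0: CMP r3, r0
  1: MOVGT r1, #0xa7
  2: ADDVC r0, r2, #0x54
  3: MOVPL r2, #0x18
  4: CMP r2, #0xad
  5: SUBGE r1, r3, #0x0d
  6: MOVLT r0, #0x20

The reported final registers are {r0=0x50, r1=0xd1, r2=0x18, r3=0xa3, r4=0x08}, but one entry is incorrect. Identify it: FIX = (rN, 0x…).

FIX = (r1, 0x96)

0: ✓ CMP  NZCV=0011
1: · MOVGT
2: · ADDVC
3: ✓ MOVPL  r2←0x18
4: ✓ CMP  NZCV=0000
5: ✓ SUBGE  r1←0x96
6: · MOVLT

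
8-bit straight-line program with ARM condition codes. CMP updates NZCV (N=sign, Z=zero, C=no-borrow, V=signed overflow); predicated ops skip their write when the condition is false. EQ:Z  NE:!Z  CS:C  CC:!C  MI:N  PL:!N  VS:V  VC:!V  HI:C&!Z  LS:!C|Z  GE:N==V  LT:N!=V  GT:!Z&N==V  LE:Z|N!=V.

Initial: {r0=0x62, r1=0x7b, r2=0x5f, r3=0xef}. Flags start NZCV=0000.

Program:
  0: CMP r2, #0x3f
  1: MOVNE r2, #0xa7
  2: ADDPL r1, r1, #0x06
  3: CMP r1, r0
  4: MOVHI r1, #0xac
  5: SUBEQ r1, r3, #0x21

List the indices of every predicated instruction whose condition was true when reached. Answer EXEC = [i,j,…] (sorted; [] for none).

EXEC = [1,2,4]

0: ✓ CMP  NZCV=0010
1: ✓ MOVNE  r2←0xa7
2: ✓ ADDPL  r1←0x81
3: ✓ CMP  NZCV=0011
4: ✓ MOVHI  r1←0xac
5: · SUBEQ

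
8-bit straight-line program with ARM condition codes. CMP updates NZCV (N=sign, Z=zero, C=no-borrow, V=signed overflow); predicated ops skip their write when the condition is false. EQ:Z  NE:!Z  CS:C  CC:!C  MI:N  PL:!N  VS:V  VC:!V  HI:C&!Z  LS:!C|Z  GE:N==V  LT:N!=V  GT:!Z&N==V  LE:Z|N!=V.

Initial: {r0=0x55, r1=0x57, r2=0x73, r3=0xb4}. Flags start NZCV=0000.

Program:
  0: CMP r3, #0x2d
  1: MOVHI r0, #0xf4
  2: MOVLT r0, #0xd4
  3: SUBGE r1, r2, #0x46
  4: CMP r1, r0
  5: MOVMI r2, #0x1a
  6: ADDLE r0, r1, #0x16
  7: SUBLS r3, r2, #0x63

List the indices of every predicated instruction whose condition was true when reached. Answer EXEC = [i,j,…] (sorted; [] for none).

[0] flags=1010 → (cmp)
[1] flags=1010 HI?T → r0=0xf4
[2] flags=1010 LT?T → r0=0xd4
[3] flags=1010 GE?F → skip
[4] flags=1001 → (cmp)
[5] flags=1001 MI?T → r2=0x1a
[6] flags=1001 LE?F → skip
[7] flags=1001 LS?T → r3=0xb7

EXEC = [1,2,5,7]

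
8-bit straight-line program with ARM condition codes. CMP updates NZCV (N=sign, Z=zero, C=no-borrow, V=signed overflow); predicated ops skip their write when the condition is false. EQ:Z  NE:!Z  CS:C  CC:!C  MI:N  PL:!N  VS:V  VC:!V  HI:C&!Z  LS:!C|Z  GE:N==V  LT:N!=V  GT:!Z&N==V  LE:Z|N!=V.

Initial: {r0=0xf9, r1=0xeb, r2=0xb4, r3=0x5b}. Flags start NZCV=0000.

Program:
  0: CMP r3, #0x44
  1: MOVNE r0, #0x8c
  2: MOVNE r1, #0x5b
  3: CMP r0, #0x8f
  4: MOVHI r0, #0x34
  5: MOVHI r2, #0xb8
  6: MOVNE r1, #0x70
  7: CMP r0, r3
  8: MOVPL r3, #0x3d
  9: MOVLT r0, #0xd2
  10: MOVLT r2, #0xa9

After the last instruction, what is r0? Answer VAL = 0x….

VAL = 0xd2

[0] flags=0010 → (cmp)
[1] flags=0010 NE?T → r0=0x8c
[2] flags=0010 NE?T → r1=0x5b
[3] flags=1000 → (cmp)
[4] flags=1000 HI?F → skip
[5] flags=1000 HI?F → skip
[6] flags=1000 NE?T → r1=0x70
[7] flags=0011 → (cmp)
[8] flags=0011 PL?T → r3=0x3d
[9] flags=0011 LT?T → r0=0xd2
[10] flags=0011 LT?T → r2=0xa9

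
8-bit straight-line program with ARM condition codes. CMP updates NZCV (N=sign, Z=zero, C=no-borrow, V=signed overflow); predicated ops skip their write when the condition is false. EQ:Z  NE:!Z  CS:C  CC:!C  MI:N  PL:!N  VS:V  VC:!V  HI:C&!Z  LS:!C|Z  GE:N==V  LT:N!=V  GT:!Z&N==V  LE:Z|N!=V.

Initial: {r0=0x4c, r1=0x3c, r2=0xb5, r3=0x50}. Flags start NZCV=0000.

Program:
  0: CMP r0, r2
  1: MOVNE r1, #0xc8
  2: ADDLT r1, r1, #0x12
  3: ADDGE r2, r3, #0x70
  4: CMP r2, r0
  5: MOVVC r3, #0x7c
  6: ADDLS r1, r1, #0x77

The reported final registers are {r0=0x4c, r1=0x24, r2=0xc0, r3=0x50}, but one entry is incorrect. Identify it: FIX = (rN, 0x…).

FIX = (r1, 0xc8)

0: ✓ CMP  NZCV=1001
1: ✓ MOVNE  r1←0xc8
2: · ADDLT
3: ✓ ADDGE  r2←0xc0
4: ✓ CMP  NZCV=0011
5: · MOVVC
6: · ADDLS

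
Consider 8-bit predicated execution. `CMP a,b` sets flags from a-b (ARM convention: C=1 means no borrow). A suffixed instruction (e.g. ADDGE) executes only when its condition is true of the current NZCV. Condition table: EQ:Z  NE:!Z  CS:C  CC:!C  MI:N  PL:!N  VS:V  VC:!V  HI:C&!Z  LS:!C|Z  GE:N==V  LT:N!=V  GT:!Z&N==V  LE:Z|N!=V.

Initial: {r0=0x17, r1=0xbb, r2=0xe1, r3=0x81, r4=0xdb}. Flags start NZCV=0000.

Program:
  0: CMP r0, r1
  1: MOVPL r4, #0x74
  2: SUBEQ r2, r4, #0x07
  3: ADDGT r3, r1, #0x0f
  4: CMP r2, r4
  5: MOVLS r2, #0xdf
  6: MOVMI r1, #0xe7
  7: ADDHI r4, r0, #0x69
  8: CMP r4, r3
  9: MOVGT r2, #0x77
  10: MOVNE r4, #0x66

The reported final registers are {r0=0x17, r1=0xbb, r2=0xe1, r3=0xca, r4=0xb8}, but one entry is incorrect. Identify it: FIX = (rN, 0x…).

0: ✓ CMP  NZCV=0000
1: ✓ MOVPL  r4←0x74
2: · SUBEQ
3: ✓ ADDGT  r3←0xca
4: ✓ CMP  NZCV=0011
5: · MOVLS
6: · MOVMI
7: ✓ ADDHI  r4←0x80
8: ✓ CMP  NZCV=1000
9: · MOVGT
10: ✓ MOVNE  r4←0x66

FIX = (r4, 0x66)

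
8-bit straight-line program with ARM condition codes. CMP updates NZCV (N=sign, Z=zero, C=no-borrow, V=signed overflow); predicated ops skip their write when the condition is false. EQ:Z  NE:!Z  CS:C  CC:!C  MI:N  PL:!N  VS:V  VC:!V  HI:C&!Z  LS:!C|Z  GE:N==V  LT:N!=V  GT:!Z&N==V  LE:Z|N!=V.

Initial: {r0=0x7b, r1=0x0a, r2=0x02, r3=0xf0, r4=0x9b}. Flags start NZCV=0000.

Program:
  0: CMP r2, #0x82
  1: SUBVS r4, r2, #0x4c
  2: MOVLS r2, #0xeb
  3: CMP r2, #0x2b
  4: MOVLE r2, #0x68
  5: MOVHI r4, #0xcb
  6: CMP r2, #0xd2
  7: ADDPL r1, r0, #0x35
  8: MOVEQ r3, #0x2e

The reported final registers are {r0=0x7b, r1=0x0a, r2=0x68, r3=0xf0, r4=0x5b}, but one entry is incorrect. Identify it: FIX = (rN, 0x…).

FIX = (r4, 0xcb)

[0] flags=1001 → (cmp)
[1] flags=1001 VS?T → r4=0xb6
[2] flags=1001 LS?T → r2=0xeb
[3] flags=1010 → (cmp)
[4] flags=1010 LE?T → r2=0x68
[5] flags=1010 HI?T → r4=0xcb
[6] flags=1001 → (cmp)
[7] flags=1001 PL?F → skip
[8] flags=1001 EQ?F → skip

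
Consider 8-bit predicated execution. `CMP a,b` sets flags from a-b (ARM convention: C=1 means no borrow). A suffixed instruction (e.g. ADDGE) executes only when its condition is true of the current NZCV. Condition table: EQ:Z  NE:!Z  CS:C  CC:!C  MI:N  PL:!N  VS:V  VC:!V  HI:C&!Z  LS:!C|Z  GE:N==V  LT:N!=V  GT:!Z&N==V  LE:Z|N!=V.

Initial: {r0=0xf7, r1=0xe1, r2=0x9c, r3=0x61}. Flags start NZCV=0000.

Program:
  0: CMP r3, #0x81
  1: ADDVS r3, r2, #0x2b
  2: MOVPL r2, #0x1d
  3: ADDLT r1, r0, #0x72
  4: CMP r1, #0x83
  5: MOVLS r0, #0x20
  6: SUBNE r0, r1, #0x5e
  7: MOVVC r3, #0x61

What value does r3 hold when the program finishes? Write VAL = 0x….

[0] flags=1001 → (cmp)
[1] flags=1001 VS?T → r3=0xc7
[2] flags=1001 PL?F → skip
[3] flags=1001 LT?F → skip
[4] flags=0010 → (cmp)
[5] flags=0010 LS?F → skip
[6] flags=0010 NE?T → r0=0x83
[7] flags=0010 VC?T → r3=0x61

VAL = 0x61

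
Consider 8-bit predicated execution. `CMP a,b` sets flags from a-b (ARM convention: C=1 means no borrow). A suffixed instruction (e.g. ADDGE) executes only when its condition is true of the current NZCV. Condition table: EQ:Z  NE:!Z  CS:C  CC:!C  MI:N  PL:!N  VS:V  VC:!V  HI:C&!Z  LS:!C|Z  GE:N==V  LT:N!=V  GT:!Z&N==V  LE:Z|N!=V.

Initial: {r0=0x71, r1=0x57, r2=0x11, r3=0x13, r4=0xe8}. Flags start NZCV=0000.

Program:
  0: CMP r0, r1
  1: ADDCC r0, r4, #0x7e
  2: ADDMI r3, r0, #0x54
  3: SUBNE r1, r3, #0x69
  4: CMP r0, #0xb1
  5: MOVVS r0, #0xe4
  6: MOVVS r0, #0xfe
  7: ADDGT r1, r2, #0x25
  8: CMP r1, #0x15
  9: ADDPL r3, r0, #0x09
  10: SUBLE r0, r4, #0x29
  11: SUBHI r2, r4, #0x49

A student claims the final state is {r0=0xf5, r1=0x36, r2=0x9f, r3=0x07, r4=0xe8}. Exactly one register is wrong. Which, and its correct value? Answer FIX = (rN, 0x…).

FIX = (r0, 0xfe)

[0] flags=0010 → (cmp)
[1] flags=0010 CC?F → skip
[2] flags=0010 MI?F → skip
[3] flags=0010 NE?T → r1=0xaa
[4] flags=1001 → (cmp)
[5] flags=1001 VS?T → r0=0xe4
[6] flags=1001 VS?T → r0=0xfe
[7] flags=1001 GT?T → r1=0x36
[8] flags=0010 → (cmp)
[9] flags=0010 PL?T → r3=0x07
[10] flags=0010 LE?F → skip
[11] flags=0010 HI?T → r2=0x9f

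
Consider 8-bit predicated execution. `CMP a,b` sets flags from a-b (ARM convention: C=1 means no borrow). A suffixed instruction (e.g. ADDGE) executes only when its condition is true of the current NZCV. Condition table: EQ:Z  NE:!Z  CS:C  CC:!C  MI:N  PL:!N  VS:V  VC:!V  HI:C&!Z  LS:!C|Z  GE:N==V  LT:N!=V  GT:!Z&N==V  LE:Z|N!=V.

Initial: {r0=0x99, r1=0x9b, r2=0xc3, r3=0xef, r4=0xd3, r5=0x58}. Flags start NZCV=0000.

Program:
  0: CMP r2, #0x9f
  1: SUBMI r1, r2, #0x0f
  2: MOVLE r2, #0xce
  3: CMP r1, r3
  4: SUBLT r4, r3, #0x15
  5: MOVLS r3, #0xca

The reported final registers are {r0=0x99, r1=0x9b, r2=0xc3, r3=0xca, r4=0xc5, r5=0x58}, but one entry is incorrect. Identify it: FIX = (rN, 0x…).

0: ✓ CMP  NZCV=0010
1: · SUBMI
2: · MOVLE
3: ✓ CMP  NZCV=1000
4: ✓ SUBLT  r4←0xda
5: ✓ MOVLS  r3←0xca

FIX = (r4, 0xda)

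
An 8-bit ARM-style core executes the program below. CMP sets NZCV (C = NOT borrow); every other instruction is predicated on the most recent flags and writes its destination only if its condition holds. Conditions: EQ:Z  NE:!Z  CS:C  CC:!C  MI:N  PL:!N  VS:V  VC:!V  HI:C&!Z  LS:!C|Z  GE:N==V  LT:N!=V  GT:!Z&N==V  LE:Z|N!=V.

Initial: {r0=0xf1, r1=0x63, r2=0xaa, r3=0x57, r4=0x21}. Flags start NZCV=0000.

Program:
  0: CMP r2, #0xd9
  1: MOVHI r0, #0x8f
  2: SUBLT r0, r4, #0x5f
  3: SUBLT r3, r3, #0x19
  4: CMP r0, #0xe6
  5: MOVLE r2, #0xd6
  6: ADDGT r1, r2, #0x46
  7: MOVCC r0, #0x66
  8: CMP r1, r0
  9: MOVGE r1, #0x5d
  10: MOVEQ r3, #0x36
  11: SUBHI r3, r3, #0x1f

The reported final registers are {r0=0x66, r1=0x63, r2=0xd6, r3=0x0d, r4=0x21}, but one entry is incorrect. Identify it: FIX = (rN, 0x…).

FIX = (r3, 0x3e)

0: ✓ CMP  NZCV=1000
1: · MOVHI
2: ✓ SUBLT  r0←0xc2
3: ✓ SUBLT  r3←0x3e
4: ✓ CMP  NZCV=1000
5: ✓ MOVLE  r2←0xd6
6: · ADDGT
7: ✓ MOVCC  r0←0x66
8: ✓ CMP  NZCV=1000
9: · MOVGE
10: · MOVEQ
11: · SUBHI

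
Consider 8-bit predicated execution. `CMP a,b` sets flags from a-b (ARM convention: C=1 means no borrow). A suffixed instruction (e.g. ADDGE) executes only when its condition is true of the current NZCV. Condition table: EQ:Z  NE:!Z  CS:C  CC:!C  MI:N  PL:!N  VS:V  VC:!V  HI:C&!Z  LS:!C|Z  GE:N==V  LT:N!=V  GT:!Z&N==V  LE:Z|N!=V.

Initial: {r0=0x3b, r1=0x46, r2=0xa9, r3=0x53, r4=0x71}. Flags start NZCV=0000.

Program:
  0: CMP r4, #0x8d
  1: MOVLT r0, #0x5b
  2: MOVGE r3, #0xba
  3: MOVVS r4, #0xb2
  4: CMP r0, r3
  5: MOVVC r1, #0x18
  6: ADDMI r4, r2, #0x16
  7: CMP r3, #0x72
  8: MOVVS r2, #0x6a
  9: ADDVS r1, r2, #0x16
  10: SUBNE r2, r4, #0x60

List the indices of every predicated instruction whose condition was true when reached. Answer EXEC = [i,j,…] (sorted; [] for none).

EXEC = [2,3,6,8,9,10]

0: ✓ CMP  NZCV=1001
1: · MOVLT
2: ✓ MOVGE  r3←0xba
3: ✓ MOVVS  r4←0xb2
4: ✓ CMP  NZCV=1001
5: · MOVVC
6: ✓ ADDMI  r4←0xbf
7: ✓ CMP  NZCV=0011
8: ✓ MOVVS  r2←0x6a
9: ✓ ADDVS  r1←0x80
10: ✓ SUBNE  r2←0x5f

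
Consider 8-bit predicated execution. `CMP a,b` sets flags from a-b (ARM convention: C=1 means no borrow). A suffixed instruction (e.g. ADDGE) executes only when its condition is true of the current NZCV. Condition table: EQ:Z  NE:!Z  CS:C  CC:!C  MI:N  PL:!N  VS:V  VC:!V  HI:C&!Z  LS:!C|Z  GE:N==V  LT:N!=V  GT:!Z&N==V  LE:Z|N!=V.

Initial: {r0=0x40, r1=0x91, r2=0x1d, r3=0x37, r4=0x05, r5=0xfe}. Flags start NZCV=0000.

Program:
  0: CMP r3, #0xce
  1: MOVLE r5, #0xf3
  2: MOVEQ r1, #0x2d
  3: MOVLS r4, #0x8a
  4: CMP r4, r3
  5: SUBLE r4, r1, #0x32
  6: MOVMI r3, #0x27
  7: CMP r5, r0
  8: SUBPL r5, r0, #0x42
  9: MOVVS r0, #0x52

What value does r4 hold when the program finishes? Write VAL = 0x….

[0] flags=0000 → (cmp)
[1] flags=0000 LE?F → skip
[2] flags=0000 EQ?F → skip
[3] flags=0000 LS?T → r4=0x8a
[4] flags=0011 → (cmp)
[5] flags=0011 LE?T → r4=0x5f
[6] flags=0011 MI?F → skip
[7] flags=1010 → (cmp)
[8] flags=1010 PL?F → skip
[9] flags=1010 VS?F → skip

VAL = 0x5f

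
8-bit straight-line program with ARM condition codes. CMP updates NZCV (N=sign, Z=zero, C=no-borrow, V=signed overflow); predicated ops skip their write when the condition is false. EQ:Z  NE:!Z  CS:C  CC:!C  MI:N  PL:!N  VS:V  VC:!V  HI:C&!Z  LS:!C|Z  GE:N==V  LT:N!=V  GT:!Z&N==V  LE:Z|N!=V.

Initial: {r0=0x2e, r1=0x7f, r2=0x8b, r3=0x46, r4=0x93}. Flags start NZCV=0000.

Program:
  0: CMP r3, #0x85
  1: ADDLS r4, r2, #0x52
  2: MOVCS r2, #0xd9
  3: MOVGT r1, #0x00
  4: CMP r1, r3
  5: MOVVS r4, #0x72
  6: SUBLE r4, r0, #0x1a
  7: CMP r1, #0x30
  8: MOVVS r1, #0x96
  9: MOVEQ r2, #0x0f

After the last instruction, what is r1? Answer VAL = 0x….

VAL = 0x00

0: ✓ CMP  NZCV=1001
1: ✓ ADDLS  r4←0xdd
2: · MOVCS
3: ✓ MOVGT  r1←0x00
4: ✓ CMP  NZCV=1000
5: · MOVVS
6: ✓ SUBLE  r4←0x14
7: ✓ CMP  NZCV=1000
8: · MOVVS
9: · MOVEQ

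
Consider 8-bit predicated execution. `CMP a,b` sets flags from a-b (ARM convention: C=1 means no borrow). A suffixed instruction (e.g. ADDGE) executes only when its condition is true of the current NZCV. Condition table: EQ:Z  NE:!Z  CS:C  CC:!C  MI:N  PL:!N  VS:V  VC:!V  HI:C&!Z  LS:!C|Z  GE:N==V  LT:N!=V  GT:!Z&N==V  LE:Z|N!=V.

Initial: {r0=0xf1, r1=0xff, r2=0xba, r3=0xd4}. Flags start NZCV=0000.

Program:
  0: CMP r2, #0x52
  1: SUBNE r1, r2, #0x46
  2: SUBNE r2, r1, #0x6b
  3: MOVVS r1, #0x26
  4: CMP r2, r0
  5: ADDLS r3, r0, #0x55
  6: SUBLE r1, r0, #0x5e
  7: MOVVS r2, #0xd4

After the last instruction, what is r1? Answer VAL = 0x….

VAL = 0x26

0: ✓ CMP  NZCV=0011
1: ✓ SUBNE  r1←0x74
2: ✓ SUBNE  r2←0x09
3: ✓ MOVVS  r1←0x26
4: ✓ CMP  NZCV=0000
5: ✓ ADDLS  r3←0x46
6: · SUBLE
7: · MOVVS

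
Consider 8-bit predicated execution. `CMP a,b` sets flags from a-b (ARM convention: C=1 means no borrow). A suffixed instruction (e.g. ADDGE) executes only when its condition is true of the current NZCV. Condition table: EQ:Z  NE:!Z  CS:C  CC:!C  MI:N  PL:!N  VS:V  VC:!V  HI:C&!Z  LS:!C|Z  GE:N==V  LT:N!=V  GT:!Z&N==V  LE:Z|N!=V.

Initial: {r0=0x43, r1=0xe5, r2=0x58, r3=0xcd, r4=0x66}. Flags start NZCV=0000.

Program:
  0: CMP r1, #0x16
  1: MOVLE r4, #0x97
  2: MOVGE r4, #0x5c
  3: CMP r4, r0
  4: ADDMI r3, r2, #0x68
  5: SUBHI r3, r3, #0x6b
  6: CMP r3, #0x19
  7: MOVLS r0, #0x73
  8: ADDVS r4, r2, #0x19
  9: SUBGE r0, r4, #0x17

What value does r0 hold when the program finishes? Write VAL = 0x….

[0] flags=1010 → (cmp)
[1] flags=1010 LE?T → r4=0x97
[2] flags=1010 GE?F → skip
[3] flags=0011 → (cmp)
[4] flags=0011 MI?F → skip
[5] flags=0011 HI?T → r3=0x62
[6] flags=0010 → (cmp)
[7] flags=0010 LS?F → skip
[8] flags=0010 VS?F → skip
[9] flags=0010 GE?T → r0=0x80

VAL = 0x80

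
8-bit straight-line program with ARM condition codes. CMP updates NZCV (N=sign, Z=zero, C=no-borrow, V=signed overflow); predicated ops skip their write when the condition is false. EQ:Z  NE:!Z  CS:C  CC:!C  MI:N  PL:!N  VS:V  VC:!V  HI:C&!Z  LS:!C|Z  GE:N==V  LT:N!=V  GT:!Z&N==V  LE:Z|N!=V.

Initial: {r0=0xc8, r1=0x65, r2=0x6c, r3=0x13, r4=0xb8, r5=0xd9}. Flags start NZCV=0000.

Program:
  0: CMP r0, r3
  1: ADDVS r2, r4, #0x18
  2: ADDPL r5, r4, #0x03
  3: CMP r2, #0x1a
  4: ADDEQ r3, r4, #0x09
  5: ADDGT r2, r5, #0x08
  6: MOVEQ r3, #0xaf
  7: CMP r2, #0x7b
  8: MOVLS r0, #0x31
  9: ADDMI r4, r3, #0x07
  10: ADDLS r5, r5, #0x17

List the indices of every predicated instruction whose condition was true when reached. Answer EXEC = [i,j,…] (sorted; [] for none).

EXEC = [5]

0: ✓ CMP  NZCV=1010
1: · ADDVS
2: · ADDPL
3: ✓ CMP  NZCV=0010
4: · ADDEQ
5: ✓ ADDGT  r2←0xe1
6: · MOVEQ
7: ✓ CMP  NZCV=0011
8: · MOVLS
9: · ADDMI
10: · ADDLS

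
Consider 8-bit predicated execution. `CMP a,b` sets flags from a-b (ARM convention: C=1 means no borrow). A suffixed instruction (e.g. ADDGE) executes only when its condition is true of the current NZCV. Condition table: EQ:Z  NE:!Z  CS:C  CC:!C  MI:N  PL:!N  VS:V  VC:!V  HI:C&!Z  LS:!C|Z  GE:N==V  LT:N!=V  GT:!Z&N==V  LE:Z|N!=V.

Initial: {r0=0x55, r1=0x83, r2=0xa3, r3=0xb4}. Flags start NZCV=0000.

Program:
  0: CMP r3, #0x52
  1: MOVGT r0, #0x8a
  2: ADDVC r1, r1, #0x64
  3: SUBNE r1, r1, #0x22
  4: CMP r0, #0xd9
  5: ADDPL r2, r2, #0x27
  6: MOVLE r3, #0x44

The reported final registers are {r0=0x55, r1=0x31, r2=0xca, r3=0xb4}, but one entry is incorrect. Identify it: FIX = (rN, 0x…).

0: ✓ CMP  NZCV=0011
1: · MOVGT
2: · ADDVC
3: ✓ SUBNE  r1←0x61
4: ✓ CMP  NZCV=0000
5: ✓ ADDPL  r2←0xca
6: · MOVLE

FIX = (r1, 0x61)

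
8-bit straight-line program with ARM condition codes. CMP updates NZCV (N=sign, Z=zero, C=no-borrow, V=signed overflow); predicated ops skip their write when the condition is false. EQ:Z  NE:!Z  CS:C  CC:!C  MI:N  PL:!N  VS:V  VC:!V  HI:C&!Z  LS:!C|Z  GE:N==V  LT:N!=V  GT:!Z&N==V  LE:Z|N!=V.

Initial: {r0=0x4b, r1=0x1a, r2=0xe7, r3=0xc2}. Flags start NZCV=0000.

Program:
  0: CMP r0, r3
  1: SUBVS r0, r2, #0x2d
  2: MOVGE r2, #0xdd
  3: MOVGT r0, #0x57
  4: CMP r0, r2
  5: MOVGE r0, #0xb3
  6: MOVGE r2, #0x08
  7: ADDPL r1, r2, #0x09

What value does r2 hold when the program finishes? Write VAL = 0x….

VAL = 0x08

[0] flags=1001 → (cmp)
[1] flags=1001 VS?T → r0=0xba
[2] flags=1001 GE?T → r2=0xdd
[3] flags=1001 GT?T → r0=0x57
[4] flags=0000 → (cmp)
[5] flags=0000 GE?T → r0=0xb3
[6] flags=0000 GE?T → r2=0x08
[7] flags=0000 PL?T → r1=0x11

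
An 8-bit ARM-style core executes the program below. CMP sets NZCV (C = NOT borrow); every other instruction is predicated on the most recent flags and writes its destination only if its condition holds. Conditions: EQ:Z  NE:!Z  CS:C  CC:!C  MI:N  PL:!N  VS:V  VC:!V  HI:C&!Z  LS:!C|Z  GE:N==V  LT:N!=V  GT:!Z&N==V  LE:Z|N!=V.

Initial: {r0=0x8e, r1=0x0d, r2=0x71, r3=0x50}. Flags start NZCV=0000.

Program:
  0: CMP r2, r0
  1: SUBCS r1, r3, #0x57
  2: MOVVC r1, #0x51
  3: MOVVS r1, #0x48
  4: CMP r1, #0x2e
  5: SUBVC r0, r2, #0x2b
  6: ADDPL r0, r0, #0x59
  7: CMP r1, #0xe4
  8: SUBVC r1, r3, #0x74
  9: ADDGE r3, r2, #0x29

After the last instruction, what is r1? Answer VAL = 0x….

[0] flags=1001 → (cmp)
[1] flags=1001 CS?F → skip
[2] flags=1001 VC?F → skip
[3] flags=1001 VS?T → r1=0x48
[4] flags=0010 → (cmp)
[5] flags=0010 VC?T → r0=0x46
[6] flags=0010 PL?T → r0=0x9f
[7] flags=0000 → (cmp)
[8] flags=0000 VC?T → r1=0xdc
[9] flags=0000 GE?T → r3=0x9a

VAL = 0xdc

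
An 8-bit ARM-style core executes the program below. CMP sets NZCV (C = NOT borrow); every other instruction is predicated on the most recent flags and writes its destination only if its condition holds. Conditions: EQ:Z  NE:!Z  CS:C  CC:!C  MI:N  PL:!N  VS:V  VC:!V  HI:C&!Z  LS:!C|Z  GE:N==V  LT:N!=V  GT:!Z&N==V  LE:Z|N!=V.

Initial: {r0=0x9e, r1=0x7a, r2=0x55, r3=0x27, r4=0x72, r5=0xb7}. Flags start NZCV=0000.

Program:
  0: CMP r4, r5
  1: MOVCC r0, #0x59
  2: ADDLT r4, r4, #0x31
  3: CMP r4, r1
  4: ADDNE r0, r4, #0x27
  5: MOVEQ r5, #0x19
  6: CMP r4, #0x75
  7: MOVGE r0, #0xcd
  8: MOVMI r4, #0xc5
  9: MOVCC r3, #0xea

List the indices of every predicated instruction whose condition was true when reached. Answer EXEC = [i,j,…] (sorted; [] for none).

0: ✓ CMP  NZCV=1001
1: ✓ MOVCC  r0←0x59
2: · ADDLT
3: ✓ CMP  NZCV=1000
4: ✓ ADDNE  r0←0x99
5: · MOVEQ
6: ✓ CMP  NZCV=1000
7: · MOVGE
8: ✓ MOVMI  r4←0xc5
9: ✓ MOVCC  r3←0xea

EXEC = [1,4,8,9]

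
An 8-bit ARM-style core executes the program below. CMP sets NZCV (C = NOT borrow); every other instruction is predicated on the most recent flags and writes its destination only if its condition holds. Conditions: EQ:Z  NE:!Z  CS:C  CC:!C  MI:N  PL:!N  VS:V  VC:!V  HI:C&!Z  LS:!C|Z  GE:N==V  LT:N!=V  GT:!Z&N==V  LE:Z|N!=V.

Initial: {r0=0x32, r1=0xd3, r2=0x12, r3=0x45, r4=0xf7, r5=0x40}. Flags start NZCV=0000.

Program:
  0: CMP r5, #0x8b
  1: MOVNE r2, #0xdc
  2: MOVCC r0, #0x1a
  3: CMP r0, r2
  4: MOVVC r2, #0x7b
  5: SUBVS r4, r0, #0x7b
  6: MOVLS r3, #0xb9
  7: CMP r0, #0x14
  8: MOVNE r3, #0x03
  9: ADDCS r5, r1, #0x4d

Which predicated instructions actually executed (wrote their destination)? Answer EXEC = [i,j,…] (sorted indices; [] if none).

EXEC = [1,2,4,6,8,9]

0: ✓ CMP  NZCV=1001
1: ✓ MOVNE  r2←0xdc
2: ✓ MOVCC  r0←0x1a
3: ✓ CMP  NZCV=0000
4: ✓ MOVVC  r2←0x7b
5: · SUBVS
6: ✓ MOVLS  r3←0xb9
7: ✓ CMP  NZCV=0010
8: ✓ MOVNE  r3←0x03
9: ✓ ADDCS  r5←0x20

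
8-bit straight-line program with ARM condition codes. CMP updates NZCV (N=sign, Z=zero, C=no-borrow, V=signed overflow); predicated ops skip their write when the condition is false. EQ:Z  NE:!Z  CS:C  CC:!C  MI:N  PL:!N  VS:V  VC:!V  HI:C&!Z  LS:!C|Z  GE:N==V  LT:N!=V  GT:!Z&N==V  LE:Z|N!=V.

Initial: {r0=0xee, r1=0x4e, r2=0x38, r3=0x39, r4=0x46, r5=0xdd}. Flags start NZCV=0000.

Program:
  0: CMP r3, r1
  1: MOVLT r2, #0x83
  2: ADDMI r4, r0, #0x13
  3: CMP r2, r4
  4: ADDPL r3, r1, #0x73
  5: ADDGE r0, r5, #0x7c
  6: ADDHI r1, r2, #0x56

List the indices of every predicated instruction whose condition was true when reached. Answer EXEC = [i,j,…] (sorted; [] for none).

0: ✓ CMP  NZCV=1000
1: ✓ MOVLT  r2←0x83
2: ✓ ADDMI  r4←0x01
3: ✓ CMP  NZCV=1010
4: · ADDPL
5: · ADDGE
6: ✓ ADDHI  r1←0xd9

EXEC = [1,2,6]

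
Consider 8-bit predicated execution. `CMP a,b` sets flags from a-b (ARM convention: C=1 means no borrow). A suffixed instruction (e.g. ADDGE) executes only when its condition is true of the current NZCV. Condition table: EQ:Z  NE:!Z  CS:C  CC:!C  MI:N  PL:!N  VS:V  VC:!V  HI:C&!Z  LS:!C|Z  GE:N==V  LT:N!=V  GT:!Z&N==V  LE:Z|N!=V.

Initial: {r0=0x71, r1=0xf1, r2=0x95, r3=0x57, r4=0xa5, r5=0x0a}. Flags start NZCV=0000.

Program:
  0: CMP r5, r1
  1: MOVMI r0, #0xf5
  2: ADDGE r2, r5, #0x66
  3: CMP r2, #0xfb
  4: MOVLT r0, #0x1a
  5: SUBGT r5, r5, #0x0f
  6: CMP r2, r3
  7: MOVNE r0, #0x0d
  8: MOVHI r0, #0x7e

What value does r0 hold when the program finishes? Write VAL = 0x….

VAL = 0x7e

[0] flags=0000 → (cmp)
[1] flags=0000 MI?F → skip
[2] flags=0000 GE?T → r2=0x70
[3] flags=0000 → (cmp)
[4] flags=0000 LT?F → skip
[5] flags=0000 GT?T → r5=0xfb
[6] flags=0010 → (cmp)
[7] flags=0010 NE?T → r0=0x0d
[8] flags=0010 HI?T → r0=0x7e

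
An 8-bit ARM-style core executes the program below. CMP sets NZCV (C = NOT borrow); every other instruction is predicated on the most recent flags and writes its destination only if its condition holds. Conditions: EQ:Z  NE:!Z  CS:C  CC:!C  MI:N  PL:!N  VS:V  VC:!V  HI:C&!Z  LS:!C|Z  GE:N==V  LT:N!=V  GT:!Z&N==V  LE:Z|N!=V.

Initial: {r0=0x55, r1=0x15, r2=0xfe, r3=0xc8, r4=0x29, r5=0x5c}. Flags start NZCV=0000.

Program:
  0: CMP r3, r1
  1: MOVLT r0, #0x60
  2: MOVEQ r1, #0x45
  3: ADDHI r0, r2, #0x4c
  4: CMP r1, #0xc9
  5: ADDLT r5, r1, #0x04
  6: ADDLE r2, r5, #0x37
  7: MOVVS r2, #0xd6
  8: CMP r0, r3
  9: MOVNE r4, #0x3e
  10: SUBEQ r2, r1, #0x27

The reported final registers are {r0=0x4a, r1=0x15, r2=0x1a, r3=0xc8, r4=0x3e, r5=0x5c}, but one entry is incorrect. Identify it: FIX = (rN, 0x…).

[0] flags=1010 → (cmp)
[1] flags=1010 LT?T → r0=0x60
[2] flags=1010 EQ?F → skip
[3] flags=1010 HI?T → r0=0x4a
[4] flags=0000 → (cmp)
[5] flags=0000 LT?F → skip
[6] flags=0000 LE?F → skip
[7] flags=0000 VS?F → skip
[8] flags=1001 → (cmp)
[9] flags=1001 NE?T → r4=0x3e
[10] flags=1001 EQ?F → skip

FIX = (r2, 0xfe)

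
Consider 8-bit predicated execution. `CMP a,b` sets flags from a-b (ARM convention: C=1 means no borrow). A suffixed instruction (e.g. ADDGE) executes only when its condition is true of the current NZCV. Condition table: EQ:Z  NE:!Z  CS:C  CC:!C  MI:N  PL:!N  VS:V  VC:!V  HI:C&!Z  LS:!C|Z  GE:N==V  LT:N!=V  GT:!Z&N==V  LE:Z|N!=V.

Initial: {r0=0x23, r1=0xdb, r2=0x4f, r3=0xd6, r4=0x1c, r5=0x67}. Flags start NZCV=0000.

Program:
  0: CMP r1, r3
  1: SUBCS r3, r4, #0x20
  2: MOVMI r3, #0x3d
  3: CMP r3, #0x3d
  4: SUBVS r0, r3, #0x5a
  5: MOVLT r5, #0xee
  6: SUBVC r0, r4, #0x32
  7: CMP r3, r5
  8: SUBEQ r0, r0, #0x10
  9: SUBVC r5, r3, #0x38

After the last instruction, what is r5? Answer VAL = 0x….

[0] flags=0010 → (cmp)
[1] flags=0010 CS?T → r3=0xfc
[2] flags=0010 MI?F → skip
[3] flags=1010 → (cmp)
[4] flags=1010 VS?F → skip
[5] flags=1010 LT?T → r5=0xee
[6] flags=1010 VC?T → r0=0xea
[7] flags=0010 → (cmp)
[8] flags=0010 EQ?F → skip
[9] flags=0010 VC?T → r5=0xc4

VAL = 0xc4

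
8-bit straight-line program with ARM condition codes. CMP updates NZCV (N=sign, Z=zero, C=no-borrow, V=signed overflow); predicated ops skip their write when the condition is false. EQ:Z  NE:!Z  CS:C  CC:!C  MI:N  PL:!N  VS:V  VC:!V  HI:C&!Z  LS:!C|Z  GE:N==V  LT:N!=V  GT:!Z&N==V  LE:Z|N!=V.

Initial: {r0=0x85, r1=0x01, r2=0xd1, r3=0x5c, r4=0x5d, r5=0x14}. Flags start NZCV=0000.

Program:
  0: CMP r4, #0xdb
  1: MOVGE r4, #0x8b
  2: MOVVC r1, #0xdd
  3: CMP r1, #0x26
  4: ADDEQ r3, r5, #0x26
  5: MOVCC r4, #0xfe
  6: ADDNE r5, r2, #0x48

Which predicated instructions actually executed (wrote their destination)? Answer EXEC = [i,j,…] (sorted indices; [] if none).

[0] flags=1001 → (cmp)
[1] flags=1001 GE?T → r4=0x8b
[2] flags=1001 VC?F → skip
[3] flags=1000 → (cmp)
[4] flags=1000 EQ?F → skip
[5] flags=1000 CC?T → r4=0xfe
[6] flags=1000 NE?T → r5=0x19

EXEC = [1,5,6]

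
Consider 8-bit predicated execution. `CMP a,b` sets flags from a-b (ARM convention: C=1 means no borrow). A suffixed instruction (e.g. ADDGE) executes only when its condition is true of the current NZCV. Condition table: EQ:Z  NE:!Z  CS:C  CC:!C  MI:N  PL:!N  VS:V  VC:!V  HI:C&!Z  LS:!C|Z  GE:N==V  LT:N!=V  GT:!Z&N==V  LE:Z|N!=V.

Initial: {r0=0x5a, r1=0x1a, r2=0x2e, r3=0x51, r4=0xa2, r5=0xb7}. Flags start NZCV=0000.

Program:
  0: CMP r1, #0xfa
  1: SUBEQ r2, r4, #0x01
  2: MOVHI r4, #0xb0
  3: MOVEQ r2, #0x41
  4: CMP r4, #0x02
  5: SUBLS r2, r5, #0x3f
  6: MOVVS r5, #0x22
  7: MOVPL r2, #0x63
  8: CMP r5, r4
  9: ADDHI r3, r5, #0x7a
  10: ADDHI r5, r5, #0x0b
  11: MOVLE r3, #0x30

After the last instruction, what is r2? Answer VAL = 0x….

[0] flags=0000 → (cmp)
[1] flags=0000 EQ?F → skip
[2] flags=0000 HI?F → skip
[3] flags=0000 EQ?F → skip
[4] flags=1010 → (cmp)
[5] flags=1010 LS?F → skip
[6] flags=1010 VS?F → skip
[7] flags=1010 PL?F → skip
[8] flags=0010 → (cmp)
[9] flags=0010 HI?T → r3=0x31
[10] flags=0010 HI?T → r5=0xc2
[11] flags=0010 LE?F → skip

VAL = 0x2e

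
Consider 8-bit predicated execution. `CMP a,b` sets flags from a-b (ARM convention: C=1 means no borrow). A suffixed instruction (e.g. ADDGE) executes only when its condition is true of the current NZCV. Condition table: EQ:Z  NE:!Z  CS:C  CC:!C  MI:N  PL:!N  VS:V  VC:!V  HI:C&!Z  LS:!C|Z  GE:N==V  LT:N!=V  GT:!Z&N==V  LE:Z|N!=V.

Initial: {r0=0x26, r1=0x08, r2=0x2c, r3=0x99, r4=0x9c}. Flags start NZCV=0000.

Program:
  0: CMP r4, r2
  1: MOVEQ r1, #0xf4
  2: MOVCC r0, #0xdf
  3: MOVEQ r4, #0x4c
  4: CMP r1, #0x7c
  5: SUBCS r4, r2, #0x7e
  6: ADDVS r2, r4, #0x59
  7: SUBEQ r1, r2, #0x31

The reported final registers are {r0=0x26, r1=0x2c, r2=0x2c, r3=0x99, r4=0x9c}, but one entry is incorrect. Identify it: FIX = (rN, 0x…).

[0] flags=0011 → (cmp)
[1] flags=0011 EQ?F → skip
[2] flags=0011 CC?F → skip
[3] flags=0011 EQ?F → skip
[4] flags=1000 → (cmp)
[5] flags=1000 CS?F → skip
[6] flags=1000 VS?F → skip
[7] flags=1000 EQ?F → skip

FIX = (r1, 0x08)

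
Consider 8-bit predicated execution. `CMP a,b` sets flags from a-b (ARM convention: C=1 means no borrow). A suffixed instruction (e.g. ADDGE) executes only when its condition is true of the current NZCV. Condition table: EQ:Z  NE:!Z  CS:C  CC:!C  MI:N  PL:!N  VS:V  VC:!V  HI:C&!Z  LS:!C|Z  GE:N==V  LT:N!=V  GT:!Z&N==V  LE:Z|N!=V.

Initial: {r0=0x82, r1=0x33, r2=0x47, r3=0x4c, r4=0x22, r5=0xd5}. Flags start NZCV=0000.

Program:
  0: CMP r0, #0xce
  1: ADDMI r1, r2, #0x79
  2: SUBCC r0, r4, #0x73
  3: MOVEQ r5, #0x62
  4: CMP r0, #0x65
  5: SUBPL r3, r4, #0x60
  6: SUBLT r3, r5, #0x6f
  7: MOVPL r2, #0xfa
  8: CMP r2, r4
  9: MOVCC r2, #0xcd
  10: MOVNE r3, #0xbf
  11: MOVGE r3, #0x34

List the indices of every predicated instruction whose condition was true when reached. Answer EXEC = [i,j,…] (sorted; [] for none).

EXEC = [1,2,5,6,7,10]

[0] flags=1000 → (cmp)
[1] flags=1000 MI?T → r1=0xc0
[2] flags=1000 CC?T → r0=0xaf
[3] flags=1000 EQ?F → skip
[4] flags=0011 → (cmp)
[5] flags=0011 PL?T → r3=0xc2
[6] flags=0011 LT?T → r3=0x66
[7] flags=0011 PL?T → r2=0xfa
[8] flags=1010 → (cmp)
[9] flags=1010 CC?F → skip
[10] flags=1010 NE?T → r3=0xbf
[11] flags=1010 GE?F → skip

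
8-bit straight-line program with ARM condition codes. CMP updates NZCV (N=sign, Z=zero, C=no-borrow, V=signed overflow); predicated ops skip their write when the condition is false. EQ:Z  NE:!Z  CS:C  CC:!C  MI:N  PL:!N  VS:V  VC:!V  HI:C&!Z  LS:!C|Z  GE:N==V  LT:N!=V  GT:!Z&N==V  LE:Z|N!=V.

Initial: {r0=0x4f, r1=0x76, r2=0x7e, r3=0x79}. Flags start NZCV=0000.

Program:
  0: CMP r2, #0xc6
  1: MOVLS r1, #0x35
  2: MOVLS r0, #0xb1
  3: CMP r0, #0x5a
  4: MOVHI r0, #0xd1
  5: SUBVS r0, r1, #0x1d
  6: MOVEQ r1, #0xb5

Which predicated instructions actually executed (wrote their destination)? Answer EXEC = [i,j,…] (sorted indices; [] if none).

EXEC = [1,2,4,5]

[0] flags=1001 → (cmp)
[1] flags=1001 LS?T → r1=0x35
[2] flags=1001 LS?T → r0=0xb1
[3] flags=0011 → (cmp)
[4] flags=0011 HI?T → r0=0xd1
[5] flags=0011 VS?T → r0=0x18
[6] flags=0011 EQ?F → skip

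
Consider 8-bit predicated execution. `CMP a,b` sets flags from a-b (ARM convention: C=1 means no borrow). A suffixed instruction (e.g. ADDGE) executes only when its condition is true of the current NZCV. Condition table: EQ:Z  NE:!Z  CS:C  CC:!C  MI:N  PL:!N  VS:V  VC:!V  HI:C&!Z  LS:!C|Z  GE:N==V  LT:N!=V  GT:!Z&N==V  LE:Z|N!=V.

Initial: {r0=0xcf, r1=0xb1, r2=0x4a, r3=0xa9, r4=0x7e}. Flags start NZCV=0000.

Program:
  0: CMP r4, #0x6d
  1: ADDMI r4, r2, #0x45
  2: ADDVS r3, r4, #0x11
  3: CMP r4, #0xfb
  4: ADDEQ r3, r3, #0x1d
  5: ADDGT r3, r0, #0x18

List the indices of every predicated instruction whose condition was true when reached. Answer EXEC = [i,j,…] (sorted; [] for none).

EXEC = [5]

[0] flags=0010 → (cmp)
[1] flags=0010 MI?F → skip
[2] flags=0010 VS?F → skip
[3] flags=1001 → (cmp)
[4] flags=1001 EQ?F → skip
[5] flags=1001 GT?T → r3=0xe7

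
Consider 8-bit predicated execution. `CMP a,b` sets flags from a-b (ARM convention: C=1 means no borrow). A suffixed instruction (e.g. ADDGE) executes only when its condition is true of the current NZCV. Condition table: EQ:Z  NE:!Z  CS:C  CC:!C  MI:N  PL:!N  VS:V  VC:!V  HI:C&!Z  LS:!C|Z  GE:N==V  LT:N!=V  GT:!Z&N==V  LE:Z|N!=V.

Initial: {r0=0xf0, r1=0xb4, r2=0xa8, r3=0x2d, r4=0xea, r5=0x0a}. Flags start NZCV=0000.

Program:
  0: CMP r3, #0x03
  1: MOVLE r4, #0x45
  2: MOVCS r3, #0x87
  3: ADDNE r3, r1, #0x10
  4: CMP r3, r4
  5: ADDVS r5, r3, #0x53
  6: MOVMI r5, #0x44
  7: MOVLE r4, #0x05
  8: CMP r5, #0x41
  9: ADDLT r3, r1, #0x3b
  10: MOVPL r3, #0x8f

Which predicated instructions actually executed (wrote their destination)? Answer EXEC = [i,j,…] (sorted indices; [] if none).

EXEC = [2,3,6,7,10]

0: ✓ CMP  NZCV=0010
1: · MOVLE
2: ✓ MOVCS  r3←0x87
3: ✓ ADDNE  r3←0xc4
4: ✓ CMP  NZCV=1000
5: · ADDVS
6: ✓ MOVMI  r5←0x44
7: ✓ MOVLE  r4←0x05
8: ✓ CMP  NZCV=0010
9: · ADDLT
10: ✓ MOVPL  r3←0x8f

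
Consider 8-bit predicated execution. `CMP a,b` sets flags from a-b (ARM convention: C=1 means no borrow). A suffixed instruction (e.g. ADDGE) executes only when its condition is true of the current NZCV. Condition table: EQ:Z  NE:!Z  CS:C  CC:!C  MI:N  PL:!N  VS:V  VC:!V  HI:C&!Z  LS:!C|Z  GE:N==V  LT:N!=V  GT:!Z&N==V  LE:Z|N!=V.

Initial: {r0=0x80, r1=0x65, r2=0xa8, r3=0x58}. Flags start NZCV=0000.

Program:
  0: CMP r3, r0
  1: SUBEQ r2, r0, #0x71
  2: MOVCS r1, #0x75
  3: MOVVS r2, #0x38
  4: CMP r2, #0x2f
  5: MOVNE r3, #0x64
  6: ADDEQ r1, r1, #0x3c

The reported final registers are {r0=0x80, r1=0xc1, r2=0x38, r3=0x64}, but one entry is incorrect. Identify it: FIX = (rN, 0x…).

[0] flags=1001 → (cmp)
[1] flags=1001 EQ?F → skip
[2] flags=1001 CS?F → skip
[3] flags=1001 VS?T → r2=0x38
[4] flags=0010 → (cmp)
[5] flags=0010 NE?T → r3=0x64
[6] flags=0010 EQ?F → skip

FIX = (r1, 0x65)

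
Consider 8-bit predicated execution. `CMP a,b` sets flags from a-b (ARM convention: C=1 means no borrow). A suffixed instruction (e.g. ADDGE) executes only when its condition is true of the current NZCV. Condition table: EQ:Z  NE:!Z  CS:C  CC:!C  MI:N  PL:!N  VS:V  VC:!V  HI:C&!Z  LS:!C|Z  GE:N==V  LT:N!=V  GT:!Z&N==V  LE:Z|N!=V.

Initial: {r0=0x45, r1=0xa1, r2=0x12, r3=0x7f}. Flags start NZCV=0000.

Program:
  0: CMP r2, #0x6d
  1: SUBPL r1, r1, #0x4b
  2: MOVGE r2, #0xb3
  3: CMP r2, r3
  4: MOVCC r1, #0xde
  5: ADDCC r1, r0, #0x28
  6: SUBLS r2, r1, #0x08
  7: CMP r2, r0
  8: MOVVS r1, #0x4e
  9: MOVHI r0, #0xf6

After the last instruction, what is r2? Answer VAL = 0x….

VAL = 0x65

[0] flags=1000 → (cmp)
[1] flags=1000 PL?F → skip
[2] flags=1000 GE?F → skip
[3] flags=1000 → (cmp)
[4] flags=1000 CC?T → r1=0xde
[5] flags=1000 CC?T → r1=0x6d
[6] flags=1000 LS?T → r2=0x65
[7] flags=0010 → (cmp)
[8] flags=0010 VS?F → skip
[9] flags=0010 HI?T → r0=0xf6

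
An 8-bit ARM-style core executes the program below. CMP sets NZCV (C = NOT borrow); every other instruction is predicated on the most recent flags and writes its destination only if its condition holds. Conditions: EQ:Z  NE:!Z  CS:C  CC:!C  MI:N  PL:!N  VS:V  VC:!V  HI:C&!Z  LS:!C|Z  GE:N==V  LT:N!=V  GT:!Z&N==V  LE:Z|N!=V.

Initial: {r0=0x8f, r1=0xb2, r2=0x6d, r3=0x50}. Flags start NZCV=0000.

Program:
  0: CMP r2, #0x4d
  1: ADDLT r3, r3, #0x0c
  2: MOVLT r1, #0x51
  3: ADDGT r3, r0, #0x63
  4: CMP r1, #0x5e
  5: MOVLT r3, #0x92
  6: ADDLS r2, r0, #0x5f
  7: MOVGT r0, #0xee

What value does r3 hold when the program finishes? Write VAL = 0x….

VAL = 0x92

[0] flags=0010 → (cmp)
[1] flags=0010 LT?F → skip
[2] flags=0010 LT?F → skip
[3] flags=0010 GT?T → r3=0xf2
[4] flags=0011 → (cmp)
[5] flags=0011 LT?T → r3=0x92
[6] flags=0011 LS?F → skip
[7] flags=0011 GT?F → skip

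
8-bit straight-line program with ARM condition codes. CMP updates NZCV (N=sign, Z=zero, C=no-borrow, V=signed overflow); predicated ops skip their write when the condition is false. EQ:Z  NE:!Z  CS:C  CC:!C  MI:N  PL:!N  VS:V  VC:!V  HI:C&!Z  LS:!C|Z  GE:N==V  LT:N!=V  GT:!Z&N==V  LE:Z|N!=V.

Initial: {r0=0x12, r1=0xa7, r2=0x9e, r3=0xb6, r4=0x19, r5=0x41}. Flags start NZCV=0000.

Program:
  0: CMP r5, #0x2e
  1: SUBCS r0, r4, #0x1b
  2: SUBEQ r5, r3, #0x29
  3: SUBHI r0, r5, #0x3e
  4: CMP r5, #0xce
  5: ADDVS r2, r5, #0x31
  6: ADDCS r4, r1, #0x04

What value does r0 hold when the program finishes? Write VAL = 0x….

0: ✓ CMP  NZCV=0010
1: ✓ SUBCS  r0←0xfe
2: · SUBEQ
3: ✓ SUBHI  r0←0x03
4: ✓ CMP  NZCV=0000
5: · ADDVS
6: · ADDCS

VAL = 0x03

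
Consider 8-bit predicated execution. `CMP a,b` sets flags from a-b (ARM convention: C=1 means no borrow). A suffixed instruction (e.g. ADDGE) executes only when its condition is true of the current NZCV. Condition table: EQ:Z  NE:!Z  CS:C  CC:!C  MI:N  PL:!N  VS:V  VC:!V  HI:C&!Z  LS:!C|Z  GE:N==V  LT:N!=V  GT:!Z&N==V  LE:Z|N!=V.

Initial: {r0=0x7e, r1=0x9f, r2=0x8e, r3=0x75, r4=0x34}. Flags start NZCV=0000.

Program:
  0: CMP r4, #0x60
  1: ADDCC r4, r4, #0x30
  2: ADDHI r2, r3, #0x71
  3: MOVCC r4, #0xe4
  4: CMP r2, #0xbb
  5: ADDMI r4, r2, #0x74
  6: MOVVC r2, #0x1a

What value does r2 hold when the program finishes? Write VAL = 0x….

VAL = 0x1a

0: ✓ CMP  NZCV=1000
1: ✓ ADDCC  r4←0x64
2: · ADDHI
3: ✓ MOVCC  r4←0xe4
4: ✓ CMP  NZCV=1000
5: ✓ ADDMI  r4←0x02
6: ✓ MOVVC  r2←0x1a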